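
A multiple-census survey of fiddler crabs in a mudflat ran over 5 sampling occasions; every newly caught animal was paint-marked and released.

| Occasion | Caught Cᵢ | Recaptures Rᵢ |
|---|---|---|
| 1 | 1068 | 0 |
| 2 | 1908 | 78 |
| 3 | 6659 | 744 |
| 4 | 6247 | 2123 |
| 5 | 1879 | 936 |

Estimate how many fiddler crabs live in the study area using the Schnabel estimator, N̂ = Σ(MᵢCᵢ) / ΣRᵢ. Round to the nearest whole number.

N ≈ 25,947

Marked at large before each occasion: Mᵢ = Σⱼ<ᵢ (Cⱼ − Rⱼ) → M1=0, M2=1068, M3=2898, M4=8813, M5=12937
Σ MᵢCᵢ = 0·1068 + 1068·1908 + 2898·6659 + 8813·6247 + 12937·1879 = 0 + 2037744 + 19297782 + 55054811 + 24308623 = 100698960
Σ Rᵢ = 0 + 78 + 744 + 2123 + 936 = 3881
N̂ = 100698960 / 3881 ≈ 25946.7 → 25947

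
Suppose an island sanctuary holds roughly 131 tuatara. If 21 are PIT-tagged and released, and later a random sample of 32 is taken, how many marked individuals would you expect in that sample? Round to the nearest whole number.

Expected recaptures E[R] = M·C / N.
E[R] = 21 × 32 / 131 = 672 / 131 ≈ 5.1 → 5

expected recaptures ≈ 5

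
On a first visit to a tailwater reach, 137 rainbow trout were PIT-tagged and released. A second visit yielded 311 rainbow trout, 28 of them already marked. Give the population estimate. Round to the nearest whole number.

N ≈ 1522

If marked individuals mix randomly, R/C ≈ M/N, giving N ≈ M·C/R.
N = (137 × 311) / 28 = 42607 / 28 ≈ 1521.7 → 1522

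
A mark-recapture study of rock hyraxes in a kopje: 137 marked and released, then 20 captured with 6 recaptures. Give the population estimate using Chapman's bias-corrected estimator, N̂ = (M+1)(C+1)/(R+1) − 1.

N̂ = (137+1)(20+1)/(6+1) − 1 = 138·21/7 − 1
= 2898/7 − 1 = 414 − 1 = 413

N = 413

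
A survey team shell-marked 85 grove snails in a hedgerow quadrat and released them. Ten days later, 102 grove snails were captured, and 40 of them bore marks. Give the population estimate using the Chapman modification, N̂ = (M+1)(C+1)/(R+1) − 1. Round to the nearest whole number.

N ≈ 215

N̂ = (85+1)(102+1)/(40+1) − 1 = 86·103/41 − 1
= 8858/41 − 1 ≈ 216.0 − 1 ≈ 215.0 → 215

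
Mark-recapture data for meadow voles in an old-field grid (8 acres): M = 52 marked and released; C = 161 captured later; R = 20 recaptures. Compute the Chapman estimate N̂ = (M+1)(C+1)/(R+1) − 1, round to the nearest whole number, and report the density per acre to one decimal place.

N̂ = 53·162/21 − 1 = 8586/21 − 1 ≈ 407.9 → 408
Density = N̂ / area = 408 / 8 = 51.0 per acre

density ≈ 51.0 meadow voles per acre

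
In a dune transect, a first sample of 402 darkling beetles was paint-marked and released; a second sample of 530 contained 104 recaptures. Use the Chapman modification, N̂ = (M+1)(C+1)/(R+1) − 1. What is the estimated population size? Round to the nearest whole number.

N ≈ 2037

N̂ = (402+1)(530+1)/(104+1) − 1 = 403·531/105 − 1
= 213993/105 − 1 ≈ 2038.0 − 1 ≈ 2037.0 → 2037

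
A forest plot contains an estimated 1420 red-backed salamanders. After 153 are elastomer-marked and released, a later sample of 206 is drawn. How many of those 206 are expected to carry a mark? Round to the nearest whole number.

Expected recaptures E[R] = M·C / N.
E[R] = 153 × 206 / 1420 = 31518 / 1420 ≈ 22.2 → 22

expected recaptures ≈ 22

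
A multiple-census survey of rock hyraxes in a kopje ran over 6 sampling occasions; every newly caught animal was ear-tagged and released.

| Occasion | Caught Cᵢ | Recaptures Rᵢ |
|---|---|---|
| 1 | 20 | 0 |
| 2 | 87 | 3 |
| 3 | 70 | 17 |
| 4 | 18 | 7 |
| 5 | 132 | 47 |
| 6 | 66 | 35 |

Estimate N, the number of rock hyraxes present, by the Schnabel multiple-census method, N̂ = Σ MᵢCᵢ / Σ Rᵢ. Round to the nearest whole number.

N ≈ 465

Marked at large before each occasion: Mᵢ = Σⱼ<ᵢ (Cⱼ − Rⱼ) → M1=0, M2=20, M3=104, M4=157, M5=168, M6=253
Σ MᵢCᵢ = 0·20 + 20·87 + 104·70 + 157·18 + 168·132 + 253·66 = 0 + 1740 + 7280 + 2826 + 22176 + 16698 = 50720
Σ Rᵢ = 0 + 3 + 17 + 7 + 47 + 35 = 109
N̂ = 50720 / 109 ≈ 465.3 → 465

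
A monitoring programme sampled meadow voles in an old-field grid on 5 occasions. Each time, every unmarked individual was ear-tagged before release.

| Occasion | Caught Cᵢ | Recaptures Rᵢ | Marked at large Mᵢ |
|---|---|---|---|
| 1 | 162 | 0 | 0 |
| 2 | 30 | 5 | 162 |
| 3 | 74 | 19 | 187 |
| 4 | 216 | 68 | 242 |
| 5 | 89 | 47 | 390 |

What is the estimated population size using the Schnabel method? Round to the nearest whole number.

N ≈ 760

Σ MᵢCᵢ = 0·162 + 162·30 + 187·74 + 242·216 + 390·89 = 0 + 4860 + 13838 + 52272 + 34710 = 105680
Σ Rᵢ = 0 + 5 + 19 + 68 + 47 = 139
N̂ = 105680 / 139 ≈ 760.3 → 760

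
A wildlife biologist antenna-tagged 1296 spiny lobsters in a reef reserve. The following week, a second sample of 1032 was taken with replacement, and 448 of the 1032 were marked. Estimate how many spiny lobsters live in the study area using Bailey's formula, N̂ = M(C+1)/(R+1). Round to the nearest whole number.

N̂ = 1296·(1032+1)/(448+1) = 1296·1033/449 = 1338768/449 ≈ 2981.7 → 2982

N ≈ 2982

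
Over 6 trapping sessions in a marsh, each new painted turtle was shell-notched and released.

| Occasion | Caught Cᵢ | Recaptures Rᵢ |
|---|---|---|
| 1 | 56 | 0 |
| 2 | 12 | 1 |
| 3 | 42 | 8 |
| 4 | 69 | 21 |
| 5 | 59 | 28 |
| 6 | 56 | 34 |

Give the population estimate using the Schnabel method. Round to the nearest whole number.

Marked at large before each occasion: Mᵢ = Σⱼ<ᵢ (Cⱼ − Rⱼ) → M1=0, M2=56, M3=67, M4=101, M5=149, M6=180
Σ MᵢCᵢ = 0·56 + 56·12 + 67·42 + 101·69 + 149·59 + 180·56 = 0 + 672 + 2814 + 6969 + 8791 + 10080 = 29326
Σ Rᵢ = 0 + 1 + 8 + 21 + 28 + 34 = 92
N̂ = 29326 / 92 ≈ 318.8 → 319

N ≈ 319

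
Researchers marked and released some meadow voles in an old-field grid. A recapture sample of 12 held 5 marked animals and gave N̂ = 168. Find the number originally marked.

From N = M·C/R: M = N·R / C = 168·5 / 12 = 840 / 12 = 70.

M = 70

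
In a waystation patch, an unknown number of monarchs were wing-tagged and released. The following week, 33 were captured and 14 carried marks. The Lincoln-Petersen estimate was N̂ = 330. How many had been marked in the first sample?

From N = M·C/R: M = N·R / C = 330·14 / 33 = 4620 / 33 = 140.

M = 140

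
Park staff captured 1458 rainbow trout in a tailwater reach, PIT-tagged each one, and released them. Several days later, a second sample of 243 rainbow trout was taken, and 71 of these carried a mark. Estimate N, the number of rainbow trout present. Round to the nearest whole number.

N = (1458 × 243) / 71 = 354294 / 71 ≈ 4990.1 → 4990

N ≈ 4990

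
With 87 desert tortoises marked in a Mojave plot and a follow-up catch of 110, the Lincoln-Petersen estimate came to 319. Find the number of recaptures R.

R = 30

From N = M·C/R: R = M·C / N = 87·110 / 319 = 9570 / 319 = 30.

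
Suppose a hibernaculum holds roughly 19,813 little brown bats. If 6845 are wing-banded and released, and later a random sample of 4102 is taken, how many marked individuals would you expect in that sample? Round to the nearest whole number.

expected recaptures ≈ 1417

Expected recaptures E[R] = M·C / N.
E[R] = 6845 × 4102 / 19813 = 28078190 / 19813 ≈ 1417.2 → 1417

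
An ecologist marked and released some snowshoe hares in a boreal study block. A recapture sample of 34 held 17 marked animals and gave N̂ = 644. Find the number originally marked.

From N = M·C/R: M = N·R / C = 644·17 / 34 = 10948 / 34 = 322.

M = 322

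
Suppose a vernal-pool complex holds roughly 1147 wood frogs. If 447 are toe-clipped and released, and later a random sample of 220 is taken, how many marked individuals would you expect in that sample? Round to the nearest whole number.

Expected recaptures E[R] = M·C / N.
E[R] = 447 × 220 / 1147 = 98340 / 1147 ≈ 85.7 → 86

expected recaptures ≈ 86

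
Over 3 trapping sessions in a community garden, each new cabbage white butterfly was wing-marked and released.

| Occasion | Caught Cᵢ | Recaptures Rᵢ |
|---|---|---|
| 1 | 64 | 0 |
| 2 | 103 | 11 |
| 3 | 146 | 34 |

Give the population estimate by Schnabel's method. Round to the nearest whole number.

N ≈ 653

Marked at large before each occasion: Mᵢ = Σⱼ<ᵢ (Cⱼ − Rⱼ) → M1=0, M2=64, M3=156
Σ MᵢCᵢ = 0·64 + 64·103 + 156·146 = 0 + 6592 + 22776 = 29368
Σ Rᵢ = 0 + 11 + 34 = 45
N̂ = 29368 / 45 ≈ 652.6 → 653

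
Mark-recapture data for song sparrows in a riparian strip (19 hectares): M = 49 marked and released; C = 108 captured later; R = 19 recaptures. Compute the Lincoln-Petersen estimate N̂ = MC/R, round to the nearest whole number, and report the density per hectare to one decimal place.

N̂ = 49·108/19 = 5292/19 ≈ 278.5 → 279
Density = N̂ / area = 279 / 19 ≈ 14.68 → 14.7 per hectare

density ≈ 14.7 song sparrows per hectare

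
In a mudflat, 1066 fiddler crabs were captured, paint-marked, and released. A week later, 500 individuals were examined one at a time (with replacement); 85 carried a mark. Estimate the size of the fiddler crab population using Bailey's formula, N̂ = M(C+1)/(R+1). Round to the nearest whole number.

N ≈ 6210

N̂ = 1066·(500+1)/(85+1) = 1066·501/86 = 534066/86 ≈ 6210.1 → 6210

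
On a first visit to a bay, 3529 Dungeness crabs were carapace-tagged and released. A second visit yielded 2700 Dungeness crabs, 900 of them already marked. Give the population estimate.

N = 10,587

If marked individuals mix randomly, R/C ≈ M/N, giving N ≈ M·C/R.
N = (3529 × 2700) / 900 = 9528300 / 900 = 10587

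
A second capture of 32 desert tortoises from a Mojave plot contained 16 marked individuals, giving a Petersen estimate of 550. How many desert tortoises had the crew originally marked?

M = 275

From N = M·C/R: M = N·R / C = 550·16 / 32 = 8800 / 32 = 275.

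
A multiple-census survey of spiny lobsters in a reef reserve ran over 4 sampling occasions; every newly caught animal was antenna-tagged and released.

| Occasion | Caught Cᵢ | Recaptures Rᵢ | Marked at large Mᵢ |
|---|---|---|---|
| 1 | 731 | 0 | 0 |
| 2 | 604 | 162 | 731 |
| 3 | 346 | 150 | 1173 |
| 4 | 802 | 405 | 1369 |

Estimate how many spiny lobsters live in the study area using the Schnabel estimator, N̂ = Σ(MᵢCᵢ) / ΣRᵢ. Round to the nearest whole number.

Σ MᵢCᵢ = 0·731 + 731·604 + 1173·346 + 1369·802 = 0 + 441524 + 405858 + 1097938 = 1945320
Σ Rᵢ = 0 + 162 + 150 + 405 = 717
N̂ = 1945320 / 717 ≈ 2713.1 → 2713

N ≈ 2713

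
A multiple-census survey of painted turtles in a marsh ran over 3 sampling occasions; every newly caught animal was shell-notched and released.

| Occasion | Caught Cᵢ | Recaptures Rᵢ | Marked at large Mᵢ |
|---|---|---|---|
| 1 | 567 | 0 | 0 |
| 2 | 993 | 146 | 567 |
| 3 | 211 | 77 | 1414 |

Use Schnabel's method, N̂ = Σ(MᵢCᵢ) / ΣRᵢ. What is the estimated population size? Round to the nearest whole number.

Σ MᵢCᵢ = 0·567 + 567·993 + 1414·211 = 0 + 563031 + 298354 = 861385
Σ Rᵢ = 0 + 146 + 77 = 223
N̂ = 861385 / 223 ≈ 3862.7 → 3863

N ≈ 3863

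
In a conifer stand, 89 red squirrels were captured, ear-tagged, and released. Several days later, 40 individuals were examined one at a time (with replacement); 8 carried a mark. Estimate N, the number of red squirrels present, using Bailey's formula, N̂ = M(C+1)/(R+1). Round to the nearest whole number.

N ≈ 405

N̂ = 89·(40+1)/(8+1) = 89·41/9 = 3649/9 ≈ 405.4 → 405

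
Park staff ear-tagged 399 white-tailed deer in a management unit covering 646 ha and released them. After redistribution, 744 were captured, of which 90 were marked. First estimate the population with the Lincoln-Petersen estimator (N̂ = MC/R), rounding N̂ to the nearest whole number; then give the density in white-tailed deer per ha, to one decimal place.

density ≈ 5.1 white-tailed deer per ha

N̂ = 399·744/90 = 296856/90 ≈ 3298.4 → 3298
Density = N̂ / area = 3298 / 646 ≈ 5.11 → 5.1 per ha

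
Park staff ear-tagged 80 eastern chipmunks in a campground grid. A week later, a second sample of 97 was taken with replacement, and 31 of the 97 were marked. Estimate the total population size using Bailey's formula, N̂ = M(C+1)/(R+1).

N̂ = 80·(97+1)/(31+1) = 80·98/32 = 7840/32 = 245

N = 245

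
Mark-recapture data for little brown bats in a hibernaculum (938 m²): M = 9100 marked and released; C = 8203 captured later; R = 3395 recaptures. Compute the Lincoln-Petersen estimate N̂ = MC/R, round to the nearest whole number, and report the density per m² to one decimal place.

N̂ = 9100·8203/3395 = 74647300/3395 ≈ 21987.4 → 21987
Density = N̂ / area = 21987 / 938 ≈ 23.44 → 23.4 per m²

density ≈ 23.4 little brown bats per m²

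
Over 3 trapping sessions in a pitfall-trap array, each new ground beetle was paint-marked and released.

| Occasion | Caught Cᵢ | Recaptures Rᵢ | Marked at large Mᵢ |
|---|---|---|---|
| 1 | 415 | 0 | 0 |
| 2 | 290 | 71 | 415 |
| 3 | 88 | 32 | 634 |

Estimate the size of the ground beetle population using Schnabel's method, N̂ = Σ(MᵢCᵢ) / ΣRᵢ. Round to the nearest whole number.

Σ MᵢCᵢ = 0·415 + 415·290 + 634·88 = 0 + 120350 + 55792 = 176142
Σ Rᵢ = 0 + 71 + 32 = 103
N̂ = 176142 / 103 ≈ 1710.1 → 1710

N ≈ 1710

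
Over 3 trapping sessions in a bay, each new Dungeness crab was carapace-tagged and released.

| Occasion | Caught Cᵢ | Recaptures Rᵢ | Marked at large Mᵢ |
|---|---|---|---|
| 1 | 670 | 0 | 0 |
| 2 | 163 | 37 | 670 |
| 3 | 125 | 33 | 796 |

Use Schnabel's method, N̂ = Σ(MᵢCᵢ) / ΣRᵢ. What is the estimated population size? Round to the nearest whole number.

Σ MᵢCᵢ = 0·670 + 670·163 + 796·125 = 0 + 109210 + 99500 = 208710
Σ Rᵢ = 0 + 37 + 33 = 70
N̂ = 208710 / 70 ≈ 2981.6 → 2982

N ≈ 2982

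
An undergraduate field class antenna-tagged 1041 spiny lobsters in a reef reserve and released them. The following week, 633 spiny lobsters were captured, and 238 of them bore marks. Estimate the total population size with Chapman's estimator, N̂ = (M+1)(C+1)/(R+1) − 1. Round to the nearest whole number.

N ≈ 2763

N̂ = (1041+1)(633+1)/(238+1) − 1 = 1042·634/239 − 1
= 660628/239 − 1 ≈ 2764.1 − 1 ≈ 2763.1 → 2763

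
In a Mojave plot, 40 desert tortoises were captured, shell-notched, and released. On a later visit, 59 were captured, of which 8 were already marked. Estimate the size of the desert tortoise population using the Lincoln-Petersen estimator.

N = 295

N = (40 × 59) / 8 = 2360 / 8 = 295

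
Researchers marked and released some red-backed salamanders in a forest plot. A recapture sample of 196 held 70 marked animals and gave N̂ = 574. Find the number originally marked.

From N = M·C/R: M = N·R / C = 574·70 / 196 = 40180 / 196 = 205.

M = 205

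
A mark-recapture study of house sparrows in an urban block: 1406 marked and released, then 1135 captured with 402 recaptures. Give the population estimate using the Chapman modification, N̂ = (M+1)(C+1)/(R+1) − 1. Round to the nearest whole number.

N ≈ 3965

N̂ = (1406+1)(1135+1)/(402+1) − 1 = 1407·1136/403 − 1
= 1598352/403 − 1 ≈ 3966.1 − 1 ≈ 3965.1 → 3965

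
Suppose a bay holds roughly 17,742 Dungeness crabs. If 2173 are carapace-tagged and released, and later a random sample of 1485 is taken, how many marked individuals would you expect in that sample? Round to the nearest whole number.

expected recaptures ≈ 182

The marked fraction of the population is 2173/17742, so in a sample of 1485 expect C·(M/N) marked.
E[R] = 2173 × 1485 / 17742 = 3226905 / 17742 ≈ 181.9 → 182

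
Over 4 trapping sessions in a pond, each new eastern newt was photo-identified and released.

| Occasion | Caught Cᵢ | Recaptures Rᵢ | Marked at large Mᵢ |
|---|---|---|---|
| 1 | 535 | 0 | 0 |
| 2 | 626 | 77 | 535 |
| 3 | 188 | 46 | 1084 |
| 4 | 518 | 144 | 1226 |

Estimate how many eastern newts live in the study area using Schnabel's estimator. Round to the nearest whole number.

Σ MᵢCᵢ = 0·535 + 535·626 + 1084·188 + 1226·518 = 0 + 334910 + 203792 + 635068 = 1173770
Σ Rᵢ = 0 + 77 + 46 + 144 = 267
N̂ = 1173770 / 267 ≈ 4396.1 → 4396

N ≈ 4396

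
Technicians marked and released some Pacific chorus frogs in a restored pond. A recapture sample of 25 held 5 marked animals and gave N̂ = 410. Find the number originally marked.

From N = M·C/R: M = N·R / C = 410·5 / 25 = 2050 / 25 = 82.

M = 82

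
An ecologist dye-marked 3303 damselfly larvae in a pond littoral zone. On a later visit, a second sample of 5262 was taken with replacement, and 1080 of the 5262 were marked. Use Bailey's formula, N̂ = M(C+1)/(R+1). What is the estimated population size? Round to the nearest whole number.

N̂ = 3303·(5262+1)/(1080+1) = 3303·5263/1081 = 17383689/1081 ≈ 16081.1 → 16081

N ≈ 16,081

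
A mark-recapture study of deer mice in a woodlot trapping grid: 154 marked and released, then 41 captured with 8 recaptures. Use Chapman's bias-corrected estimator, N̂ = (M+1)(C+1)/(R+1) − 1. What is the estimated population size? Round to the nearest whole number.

N ≈ 722

N̂ = (154+1)(41+1)/(8+1) − 1 = 155·42/9 − 1
= 6510/9 − 1 ≈ 723.3 − 1 ≈ 722.3 → 722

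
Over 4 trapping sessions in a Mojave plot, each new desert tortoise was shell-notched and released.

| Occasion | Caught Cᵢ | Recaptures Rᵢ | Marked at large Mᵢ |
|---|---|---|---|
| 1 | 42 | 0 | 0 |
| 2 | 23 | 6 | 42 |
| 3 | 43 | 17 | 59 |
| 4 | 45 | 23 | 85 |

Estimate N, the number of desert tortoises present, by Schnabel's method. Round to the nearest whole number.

Σ MᵢCᵢ = 0·42 + 42·23 + 59·43 + 85·45 = 0 + 966 + 2537 + 3825 = 7328
Σ Rᵢ = 0 + 6 + 17 + 23 = 46
N̂ = 7328 / 46 ≈ 159.3 → 159

N ≈ 159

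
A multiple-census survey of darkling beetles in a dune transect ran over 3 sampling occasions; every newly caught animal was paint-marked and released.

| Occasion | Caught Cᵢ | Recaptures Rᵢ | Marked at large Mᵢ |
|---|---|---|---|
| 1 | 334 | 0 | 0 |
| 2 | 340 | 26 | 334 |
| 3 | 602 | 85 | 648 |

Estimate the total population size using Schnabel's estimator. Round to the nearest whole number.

Σ MᵢCᵢ = 0·334 + 334·340 + 648·602 = 0 + 113560 + 390096 = 503656
Σ Rᵢ = 0 + 26 + 85 = 111
N̂ = 503656 / 111 ≈ 4537.4 → 4537

N ≈ 4537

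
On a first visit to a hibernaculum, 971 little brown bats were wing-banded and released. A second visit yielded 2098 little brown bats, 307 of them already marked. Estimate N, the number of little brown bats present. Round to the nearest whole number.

N ≈ 6636

If marked individuals mix randomly, R/C ≈ M/N, giving N ≈ M·C/R.
N = (971 × 2098) / 307 = 2037158 / 307 ≈ 6635.7 → 6636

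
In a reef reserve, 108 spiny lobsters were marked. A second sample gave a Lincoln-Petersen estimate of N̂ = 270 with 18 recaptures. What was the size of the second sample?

From N = M·C/R: C = N·R / M = 270·18 / 108 = 4860 / 108 = 45.

C = 45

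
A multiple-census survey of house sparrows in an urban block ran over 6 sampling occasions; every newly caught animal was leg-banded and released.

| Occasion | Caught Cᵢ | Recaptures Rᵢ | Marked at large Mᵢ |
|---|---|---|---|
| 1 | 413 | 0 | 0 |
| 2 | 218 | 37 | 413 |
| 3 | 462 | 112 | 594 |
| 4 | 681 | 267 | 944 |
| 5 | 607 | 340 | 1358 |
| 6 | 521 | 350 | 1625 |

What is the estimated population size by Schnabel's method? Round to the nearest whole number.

N ≈ 2422

Σ MᵢCᵢ = 0·413 + 413·218 + 594·462 + 944·681 + 1358·607 + 1625·521 = 0 + 90034 + 274428 + 642864 + 824306 + 846625 = 2678257
Σ Rᵢ = 0 + 37 + 112 + 267 + 340 + 350 = 1106
N̂ = 2678257 / 1106 ≈ 2421.6 → 2422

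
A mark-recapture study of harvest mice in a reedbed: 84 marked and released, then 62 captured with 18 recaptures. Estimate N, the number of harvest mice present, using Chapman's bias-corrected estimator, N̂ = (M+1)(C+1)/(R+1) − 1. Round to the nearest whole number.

N ≈ 281

N̂ = (84+1)(62+1)/(18+1) − 1 = 85·63/19 − 1
= 5355/19 − 1 ≈ 281.8 − 1 ≈ 280.8 → 281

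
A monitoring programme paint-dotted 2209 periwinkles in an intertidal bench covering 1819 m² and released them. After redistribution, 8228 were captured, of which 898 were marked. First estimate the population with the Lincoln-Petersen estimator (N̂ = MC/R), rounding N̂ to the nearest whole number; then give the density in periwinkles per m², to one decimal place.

density ≈ 11.1 periwinkles per m²

N̂ = 2209·8228/898 = 18175652/898 ≈ 20240.1 → 20240
Density = N̂ / area = 20240 / 1819 ≈ 11.13 → 11.1 per m²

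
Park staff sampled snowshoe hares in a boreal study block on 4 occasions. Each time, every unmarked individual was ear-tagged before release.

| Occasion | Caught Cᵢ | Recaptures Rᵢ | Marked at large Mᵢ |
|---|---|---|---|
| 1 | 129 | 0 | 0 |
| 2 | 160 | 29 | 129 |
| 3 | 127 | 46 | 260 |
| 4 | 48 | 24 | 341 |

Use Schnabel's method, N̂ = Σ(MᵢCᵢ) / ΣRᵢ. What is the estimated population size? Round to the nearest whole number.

N ≈ 707

Σ MᵢCᵢ = 0·129 + 129·160 + 260·127 + 341·48 = 0 + 20640 + 33020 + 16368 = 70028
Σ Rᵢ = 0 + 29 + 46 + 24 = 99
N̂ = 70028 / 99 ≈ 707.4 → 707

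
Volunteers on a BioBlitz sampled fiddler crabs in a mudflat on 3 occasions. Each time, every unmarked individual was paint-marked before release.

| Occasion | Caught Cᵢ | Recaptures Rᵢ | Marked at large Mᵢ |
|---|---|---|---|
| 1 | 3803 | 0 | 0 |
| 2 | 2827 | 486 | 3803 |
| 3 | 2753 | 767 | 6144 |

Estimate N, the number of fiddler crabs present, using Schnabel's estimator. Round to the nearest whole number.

N ≈ 22,079

Σ MᵢCᵢ = 0·3803 + 3803·2827 + 6144·2753 = 0 + 10751081 + 16914432 = 27665513
Σ Rᵢ = 0 + 486 + 767 = 1253
N̂ = 27665513 / 1253 ≈ 22079.4 → 22079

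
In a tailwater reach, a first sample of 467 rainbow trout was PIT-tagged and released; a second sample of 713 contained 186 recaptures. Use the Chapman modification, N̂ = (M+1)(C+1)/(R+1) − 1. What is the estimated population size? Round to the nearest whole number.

N̂ = (467+1)(713+1)/(186+1) − 1 = 468·714/187 − 1
= 334152/187 − 1 ≈ 1786.9 − 1 ≈ 1785.9 → 1786

N ≈ 1786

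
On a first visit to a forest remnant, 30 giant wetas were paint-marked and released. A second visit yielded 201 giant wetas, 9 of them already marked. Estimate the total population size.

The marked fraction in the recapture sample should equal the marked fraction in the population: 9/201 = 30/N.
N = (30 × 201) / 9 = 6030 / 9 = 670

N = 670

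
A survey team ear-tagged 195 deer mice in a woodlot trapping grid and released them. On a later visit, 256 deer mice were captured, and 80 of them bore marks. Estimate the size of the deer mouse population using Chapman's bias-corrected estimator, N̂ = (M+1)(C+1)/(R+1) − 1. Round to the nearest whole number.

N ≈ 621

N̂ = (195+1)(256+1)/(80+1) − 1 = 196·257/81 − 1
= 50372/81 − 1 ≈ 621.9 − 1 ≈ 620.9 → 621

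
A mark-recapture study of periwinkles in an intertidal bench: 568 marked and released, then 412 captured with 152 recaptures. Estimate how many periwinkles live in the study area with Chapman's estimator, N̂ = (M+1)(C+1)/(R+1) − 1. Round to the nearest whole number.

N̂ = (568+1)(412+1)/(152+1) − 1 = 569·413/153 − 1
= 234997/153 − 1 ≈ 1535.9 − 1 ≈ 1534.9 → 1535

N ≈ 1535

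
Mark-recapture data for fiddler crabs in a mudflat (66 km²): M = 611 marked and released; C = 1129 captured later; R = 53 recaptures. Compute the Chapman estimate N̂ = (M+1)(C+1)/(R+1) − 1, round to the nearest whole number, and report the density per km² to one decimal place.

density ≈ 194.0 fiddler crabs per km²

N̂ = 612·1130/54 − 1 = 691560/54 − 1 ≈ 12805.7 → 12806
Density = N̂ / area = 12806 / 66 ≈ 194.03 → 194.0 per km²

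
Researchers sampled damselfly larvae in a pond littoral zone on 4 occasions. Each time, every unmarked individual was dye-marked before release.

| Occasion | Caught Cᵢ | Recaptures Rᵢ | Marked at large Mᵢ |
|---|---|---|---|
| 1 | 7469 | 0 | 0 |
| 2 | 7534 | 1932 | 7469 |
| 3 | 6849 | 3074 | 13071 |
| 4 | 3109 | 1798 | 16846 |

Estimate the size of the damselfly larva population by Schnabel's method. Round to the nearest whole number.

Σ MᵢCᵢ = 0·7469 + 7469·7534 + 13071·6849 + 16846·3109 = 0 + 56271446 + 89523279 + 52374214 = 198168939
Σ Rᵢ = 0 + 1932 + 3074 + 1798 = 6804
N̂ = 198168939 / 6804 ≈ 29125.4 → 29125

N ≈ 29,125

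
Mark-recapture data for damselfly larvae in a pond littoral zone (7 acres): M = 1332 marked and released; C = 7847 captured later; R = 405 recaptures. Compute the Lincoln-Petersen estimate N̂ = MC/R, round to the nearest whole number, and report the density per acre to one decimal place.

N̂ = 1332·7847/405 = 10452204/405 ≈ 25807.9 → 25808
Density = N̂ / area = 25808 / 7 ≈ 3686.86 → 3686.9 per acre

density ≈ 3686.9 damselfly larvae per acre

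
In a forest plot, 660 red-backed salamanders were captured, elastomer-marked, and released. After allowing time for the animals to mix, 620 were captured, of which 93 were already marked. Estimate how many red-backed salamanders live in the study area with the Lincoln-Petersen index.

If marked individuals mix randomly, R/C ≈ M/N, giving N ≈ M·C/R.
N = (660 × 620) / 93 = 409200 / 93 = 4400

N = 4400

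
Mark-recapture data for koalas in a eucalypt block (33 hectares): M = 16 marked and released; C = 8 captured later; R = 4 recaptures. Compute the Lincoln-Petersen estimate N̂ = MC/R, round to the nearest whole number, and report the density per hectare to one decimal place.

N̂ = 16·8/4 = 128/4 = 32
Density = N̂ / area = 32 / 33 ≈ 0.97 → 1.0 per hectare

density ≈ 1.0 koalas per hectare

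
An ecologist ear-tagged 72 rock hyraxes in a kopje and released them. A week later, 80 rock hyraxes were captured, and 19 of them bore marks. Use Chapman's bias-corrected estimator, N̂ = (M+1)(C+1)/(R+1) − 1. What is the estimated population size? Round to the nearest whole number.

N ≈ 295

N̂ = (72+1)(80+1)/(19+1) − 1 = 73·81/20 − 1
= 5913/20 − 1 ≈ 295.6 − 1 ≈ 294.6 → 295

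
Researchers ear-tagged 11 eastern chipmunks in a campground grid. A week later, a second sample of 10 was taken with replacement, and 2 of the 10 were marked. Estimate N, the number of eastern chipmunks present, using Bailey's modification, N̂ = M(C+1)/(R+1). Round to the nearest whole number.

N̂ = 11·(10+1)/(2+1) = 11·11/3 = 121/3 ≈ 40.3 → 40

N ≈ 40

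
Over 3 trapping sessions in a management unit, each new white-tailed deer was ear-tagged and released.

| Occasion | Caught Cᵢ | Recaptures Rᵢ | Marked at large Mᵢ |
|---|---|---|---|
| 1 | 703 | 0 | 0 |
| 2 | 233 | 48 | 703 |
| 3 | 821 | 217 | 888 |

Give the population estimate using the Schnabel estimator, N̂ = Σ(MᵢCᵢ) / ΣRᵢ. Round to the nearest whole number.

Σ MᵢCᵢ = 0·703 + 703·233 + 888·821 = 0 + 163799 + 729048 = 892847
Σ Rᵢ = 0 + 48 + 217 = 265
N̂ = 892847 / 265 ≈ 3369.2 → 3369

N ≈ 3369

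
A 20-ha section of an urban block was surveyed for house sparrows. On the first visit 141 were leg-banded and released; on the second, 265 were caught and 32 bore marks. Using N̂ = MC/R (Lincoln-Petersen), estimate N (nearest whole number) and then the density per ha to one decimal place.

N̂ = 141·265/32 = 37365/32 ≈ 1167.7 → 1168
Density = N̂ / area = 1168 / 20 ≈ 58.40 → 58.4 per ha

density ≈ 58.4 house sparrows per ha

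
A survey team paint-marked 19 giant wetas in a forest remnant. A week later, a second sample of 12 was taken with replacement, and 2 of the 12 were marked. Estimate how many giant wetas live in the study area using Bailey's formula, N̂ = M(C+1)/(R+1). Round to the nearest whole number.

N ≈ 82

N̂ = 19·(12+1)/(2+1) = 19·13/3 = 247/3 ≈ 82.3 → 82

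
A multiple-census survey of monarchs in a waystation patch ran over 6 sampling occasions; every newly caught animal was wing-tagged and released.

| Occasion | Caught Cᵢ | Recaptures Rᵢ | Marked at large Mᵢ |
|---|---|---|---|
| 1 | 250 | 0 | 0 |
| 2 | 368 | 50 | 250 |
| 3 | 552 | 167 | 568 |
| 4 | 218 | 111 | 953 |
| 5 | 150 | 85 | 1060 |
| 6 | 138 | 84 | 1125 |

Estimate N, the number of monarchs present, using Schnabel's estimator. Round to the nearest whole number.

Σ MᵢCᵢ = 0·250 + 250·368 + 568·552 + 953·218 + 1060·150 + 1125·138 = 0 + 92000 + 313536 + 207754 + 159000 + 155250 = 927540
Σ Rᵢ = 0 + 50 + 167 + 111 + 85 + 84 = 497
N̂ = 927540 / 497 ≈ 1866.3 → 1866

N ≈ 1866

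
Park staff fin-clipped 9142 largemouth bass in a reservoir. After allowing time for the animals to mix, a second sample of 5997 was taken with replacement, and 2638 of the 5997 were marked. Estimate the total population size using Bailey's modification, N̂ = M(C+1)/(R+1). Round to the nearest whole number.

N̂ = 9142·(5997+1)/(2638+1) = 9142·5998/2639 = 54833716/2639 ≈ 20778.2 → 20778

N ≈ 20,778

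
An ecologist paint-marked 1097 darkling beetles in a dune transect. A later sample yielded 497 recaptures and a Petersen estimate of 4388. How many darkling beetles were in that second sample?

C = 1988

From N = M·C/R: C = N·R / M = 4388·497 / 1097 = 2180836 / 1097 = 1988.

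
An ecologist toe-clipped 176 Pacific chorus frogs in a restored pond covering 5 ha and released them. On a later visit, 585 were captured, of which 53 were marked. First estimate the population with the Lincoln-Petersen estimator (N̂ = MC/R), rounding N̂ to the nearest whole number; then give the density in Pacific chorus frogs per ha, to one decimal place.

N̂ = 176·585/53 = 102960/53 ≈ 1942.6 → 1943
Density = N̂ / area = 1943 / 5 ≈ 388.60 → 388.6 per ha

density ≈ 388.6 Pacific chorus frogs per ha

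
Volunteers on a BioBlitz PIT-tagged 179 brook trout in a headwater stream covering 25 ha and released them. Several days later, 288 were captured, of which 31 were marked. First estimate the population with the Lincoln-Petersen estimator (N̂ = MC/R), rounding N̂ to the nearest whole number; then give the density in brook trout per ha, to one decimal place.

density ≈ 66.5 brook trout per ha

N̂ = 179·288/31 = 51552/31 ≈ 1663.0 → 1663
Density = N̂ / area = 1663 / 25 ≈ 66.52 → 66.5 per ha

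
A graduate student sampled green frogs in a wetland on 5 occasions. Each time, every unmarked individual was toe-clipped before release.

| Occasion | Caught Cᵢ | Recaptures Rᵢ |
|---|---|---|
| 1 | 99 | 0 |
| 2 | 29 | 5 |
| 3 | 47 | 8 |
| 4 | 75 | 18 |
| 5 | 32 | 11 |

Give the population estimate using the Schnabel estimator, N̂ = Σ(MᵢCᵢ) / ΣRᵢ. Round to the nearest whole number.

Marked at large before each occasion: Mᵢ = Σⱼ<ᵢ (Cⱼ − Rⱼ) → M1=0, M2=99, M3=123, M4=162, M5=219
Σ MᵢCᵢ = 0·99 + 99·29 + 123·47 + 162·75 + 219·32 = 0 + 2871 + 5781 + 12150 + 7008 = 27810
Σ Rᵢ = 0 + 5 + 8 + 18 + 11 = 42
N̂ = 27810 / 42 ≈ 662.1 → 662

N ≈ 662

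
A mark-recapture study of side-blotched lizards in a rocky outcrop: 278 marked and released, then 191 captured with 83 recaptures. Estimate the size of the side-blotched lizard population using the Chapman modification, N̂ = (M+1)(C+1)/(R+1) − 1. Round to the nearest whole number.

N̂ = (278+1)(191+1)/(83+1) − 1 = 279·192/84 − 1
= 53568/84 − 1 ≈ 637.7 − 1 ≈ 636.7 → 637

N ≈ 637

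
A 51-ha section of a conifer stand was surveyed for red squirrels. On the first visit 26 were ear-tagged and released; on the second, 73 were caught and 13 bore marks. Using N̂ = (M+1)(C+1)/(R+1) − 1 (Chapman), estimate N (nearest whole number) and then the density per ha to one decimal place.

N̂ = 27·74/14 − 1 = 1998/14 − 1 ≈ 141.7 → 142
Density = N̂ / area = 142 / 51 ≈ 2.78 → 2.8 per ha

density ≈ 2.8 red squirrels per ha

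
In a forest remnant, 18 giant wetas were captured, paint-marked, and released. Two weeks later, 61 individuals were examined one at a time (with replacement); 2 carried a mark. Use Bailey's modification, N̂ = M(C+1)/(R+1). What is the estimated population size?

N̂ = 18·(61+1)/(2+1) = 18·62/3 = 1116/3 = 372

N = 372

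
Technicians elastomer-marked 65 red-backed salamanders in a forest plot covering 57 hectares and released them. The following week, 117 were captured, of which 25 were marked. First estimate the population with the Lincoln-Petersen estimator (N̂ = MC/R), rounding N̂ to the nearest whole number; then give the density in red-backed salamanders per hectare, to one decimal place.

N̂ = 65·117/25 = 7605/25 ≈ 304.2 → 304
Density = N̂ / area = 304 / 57 ≈ 5.33 → 5.3 per hectare

density ≈ 5.3 red-backed salamanders per hectare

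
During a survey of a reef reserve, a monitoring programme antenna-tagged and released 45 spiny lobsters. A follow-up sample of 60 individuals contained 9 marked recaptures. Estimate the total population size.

N = 300

The marked fraction in the recapture sample should equal the marked fraction in the population: 9/60 = 45/N.
N = (45 × 60) / 9 = 2700 / 9 = 300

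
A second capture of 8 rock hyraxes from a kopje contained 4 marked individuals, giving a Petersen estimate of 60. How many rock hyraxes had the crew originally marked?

M = 30

From N = M·C/R: M = N·R / C = 60·4 / 8 = 240 / 8 = 30.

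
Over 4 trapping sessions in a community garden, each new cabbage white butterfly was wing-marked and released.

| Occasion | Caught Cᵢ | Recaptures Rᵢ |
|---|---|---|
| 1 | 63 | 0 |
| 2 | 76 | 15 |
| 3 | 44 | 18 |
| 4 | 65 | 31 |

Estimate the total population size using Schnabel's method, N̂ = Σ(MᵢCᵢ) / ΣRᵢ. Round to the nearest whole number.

Marked at large before each occasion: Mᵢ = Σⱼ<ᵢ (Cⱼ − Rⱼ) → M1=0, M2=63, M3=124, M4=150
Σ MᵢCᵢ = 0·63 + 63·76 + 124·44 + 150·65 = 0 + 4788 + 5456 + 9750 = 19994
Σ Rᵢ = 0 + 15 + 18 + 31 = 64
N̂ = 19994 / 64 ≈ 312.4 → 312

N ≈ 312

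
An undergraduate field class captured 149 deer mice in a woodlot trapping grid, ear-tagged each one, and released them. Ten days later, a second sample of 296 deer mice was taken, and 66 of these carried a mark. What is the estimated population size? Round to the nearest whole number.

Lincoln-Petersen assumes M/N = R/C, so N = M·C / R.
N = (149 × 296) / 66 = 44104 / 66 ≈ 668.2 → 668

N ≈ 668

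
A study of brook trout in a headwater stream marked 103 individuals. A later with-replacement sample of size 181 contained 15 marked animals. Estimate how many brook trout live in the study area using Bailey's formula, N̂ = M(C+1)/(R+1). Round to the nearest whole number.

N̂ = 103·(181+1)/(15+1) = 103·182/16 = 18746/16 ≈ 1171.6 → 1172

N ≈ 1172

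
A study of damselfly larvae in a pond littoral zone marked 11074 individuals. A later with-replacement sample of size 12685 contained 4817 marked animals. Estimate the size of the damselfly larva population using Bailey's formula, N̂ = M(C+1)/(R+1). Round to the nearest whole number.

N ≈ 29,158

N̂ = 11074·(12685+1)/(4817+1) = 11074·12686/4818 = 140484764/4818 ≈ 29158.3 → 29158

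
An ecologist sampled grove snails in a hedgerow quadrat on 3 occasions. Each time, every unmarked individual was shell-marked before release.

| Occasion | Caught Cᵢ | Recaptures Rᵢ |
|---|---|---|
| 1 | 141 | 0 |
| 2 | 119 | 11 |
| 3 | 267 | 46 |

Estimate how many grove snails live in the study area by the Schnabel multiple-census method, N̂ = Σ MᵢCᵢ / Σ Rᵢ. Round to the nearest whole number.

Marked at large before each occasion: Mᵢ = Σⱼ<ᵢ (Cⱼ − Rⱼ) → M1=0, M2=141, M3=249
Σ MᵢCᵢ = 0·141 + 141·119 + 249·267 = 0 + 16779 + 66483 = 83262
Σ Rᵢ = 0 + 11 + 46 = 57
N̂ = 83262 / 57 ≈ 1460.7 → 1461

N ≈ 1461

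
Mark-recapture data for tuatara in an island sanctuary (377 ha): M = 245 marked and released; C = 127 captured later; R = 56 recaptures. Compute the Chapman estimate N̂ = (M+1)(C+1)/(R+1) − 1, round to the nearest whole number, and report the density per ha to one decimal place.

density ≈ 1.5 tuatara per ha

N̂ = 246·128/57 − 1 = 31488/57 − 1 ≈ 551.4 → 551
Density = N̂ / area = 551 / 377 ≈ 1.46 → 1.5 per ha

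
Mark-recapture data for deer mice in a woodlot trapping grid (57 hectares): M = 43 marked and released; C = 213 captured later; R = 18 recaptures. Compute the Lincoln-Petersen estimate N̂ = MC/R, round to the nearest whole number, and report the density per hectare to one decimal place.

density ≈ 8.9 deer mice per hectare

N̂ = 43·213/18 = 9159/18 ≈ 508.8 → 509
Density = N̂ / area = 509 / 57 ≈ 8.93 → 8.9 per hectare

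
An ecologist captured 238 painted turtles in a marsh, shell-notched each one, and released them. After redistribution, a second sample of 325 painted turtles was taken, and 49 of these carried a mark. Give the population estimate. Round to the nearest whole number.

N ≈ 1579

N = (238 × 325) / 49 = 77350 / 49 ≈ 1578.6 → 1579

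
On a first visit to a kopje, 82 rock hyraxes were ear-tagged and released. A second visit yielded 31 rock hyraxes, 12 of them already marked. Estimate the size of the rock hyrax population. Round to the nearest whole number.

N = (82 × 31) / 12 = 2542 / 12 ≈ 211.8 → 212

N ≈ 212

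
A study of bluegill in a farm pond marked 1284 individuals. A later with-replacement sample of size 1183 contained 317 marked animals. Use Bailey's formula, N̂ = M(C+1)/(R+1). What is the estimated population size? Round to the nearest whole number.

N ≈ 4781

N̂ = 1284·(1183+1)/(317+1) = 1284·1184/318 = 1520256/318 ≈ 4780.7 → 4781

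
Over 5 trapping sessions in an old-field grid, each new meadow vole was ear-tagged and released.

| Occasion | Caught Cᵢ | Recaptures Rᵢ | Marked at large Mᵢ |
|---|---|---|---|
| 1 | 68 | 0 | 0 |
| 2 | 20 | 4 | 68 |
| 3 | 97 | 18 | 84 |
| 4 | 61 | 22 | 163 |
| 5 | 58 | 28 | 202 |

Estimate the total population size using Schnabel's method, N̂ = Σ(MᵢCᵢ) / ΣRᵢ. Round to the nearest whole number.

N ≈ 433

Σ MᵢCᵢ = 0·68 + 68·20 + 84·97 + 163·61 + 202·58 = 0 + 1360 + 8148 + 9943 + 11716 = 31167
Σ Rᵢ = 0 + 4 + 18 + 22 + 28 = 72
N̂ = 31167 / 72 ≈ 432.9 → 433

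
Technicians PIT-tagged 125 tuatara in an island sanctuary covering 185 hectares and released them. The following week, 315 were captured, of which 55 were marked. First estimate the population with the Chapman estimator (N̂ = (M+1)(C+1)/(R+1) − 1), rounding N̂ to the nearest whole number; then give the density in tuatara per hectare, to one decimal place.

density ≈ 3.8 tuatara per hectare

N̂ = 126·316/56 − 1 = 39816/56 − 1 = 710
Density = N̂ / area = 710 / 185 ≈ 3.84 → 3.8 per hectare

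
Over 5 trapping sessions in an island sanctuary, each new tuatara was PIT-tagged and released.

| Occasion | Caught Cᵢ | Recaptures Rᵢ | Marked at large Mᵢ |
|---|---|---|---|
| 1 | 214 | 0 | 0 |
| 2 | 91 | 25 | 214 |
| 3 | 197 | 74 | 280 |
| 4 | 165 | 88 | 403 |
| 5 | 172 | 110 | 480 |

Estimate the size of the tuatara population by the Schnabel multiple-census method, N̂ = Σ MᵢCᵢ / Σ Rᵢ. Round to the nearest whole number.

Σ MᵢCᵢ = 0·214 + 214·91 + 280·197 + 403·165 + 480·172 = 0 + 19474 + 55160 + 66495 + 82560 = 223689
Σ Rᵢ = 0 + 25 + 74 + 88 + 110 = 297
N̂ = 223689 / 297 ≈ 753.2 → 753

N ≈ 753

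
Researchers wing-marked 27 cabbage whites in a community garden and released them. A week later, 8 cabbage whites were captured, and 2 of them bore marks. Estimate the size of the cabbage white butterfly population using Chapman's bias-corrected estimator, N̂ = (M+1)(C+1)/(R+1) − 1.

N = 83

N̂ = (27+1)(8+1)/(2+1) − 1 = 28·9/3 − 1
= 252/3 − 1 = 84 − 1 = 83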